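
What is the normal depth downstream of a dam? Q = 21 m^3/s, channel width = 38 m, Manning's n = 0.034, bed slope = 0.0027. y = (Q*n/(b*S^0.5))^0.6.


y = (21 * 0.034 / (38 * 0.0027^0.5))^0.6 = 0.5432 m


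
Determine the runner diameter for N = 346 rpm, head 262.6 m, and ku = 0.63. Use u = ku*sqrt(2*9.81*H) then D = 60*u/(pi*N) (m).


u = 0.63 * sqrt(2*9.81*262.6) = 45.2207 m/s
D = 60 * 45.2207 / (pi * 346) = 2.4961 m


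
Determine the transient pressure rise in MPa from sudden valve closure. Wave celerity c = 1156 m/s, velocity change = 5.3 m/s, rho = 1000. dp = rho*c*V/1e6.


dp = 1000 * 1156 * 5.3 / 1e6 = 6.1268 MPa


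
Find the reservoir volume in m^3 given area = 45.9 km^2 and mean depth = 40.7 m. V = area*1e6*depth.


V = 45.9 * 1e6 * 40.7 = 1.8681e+09 m^3


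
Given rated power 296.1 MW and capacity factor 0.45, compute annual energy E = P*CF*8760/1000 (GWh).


E = 296.1 * 0.45 * 8760 / 1000 = 1167.2262 GWh


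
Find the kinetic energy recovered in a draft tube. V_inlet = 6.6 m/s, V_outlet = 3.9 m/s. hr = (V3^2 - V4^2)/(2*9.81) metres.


hr = (6.6^2 - 3.9^2) / (2*9.81) = 1.4450 m


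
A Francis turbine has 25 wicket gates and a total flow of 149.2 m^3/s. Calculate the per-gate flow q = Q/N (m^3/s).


q = 149.2 / 25 = 5.9680 m^3/s


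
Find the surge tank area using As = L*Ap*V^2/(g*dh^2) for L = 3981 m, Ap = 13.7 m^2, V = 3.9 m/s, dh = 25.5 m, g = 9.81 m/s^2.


As = 3981 * 13.7 * 3.9^2 / (9.81 * 25.5^2) = 130.0447 m^2


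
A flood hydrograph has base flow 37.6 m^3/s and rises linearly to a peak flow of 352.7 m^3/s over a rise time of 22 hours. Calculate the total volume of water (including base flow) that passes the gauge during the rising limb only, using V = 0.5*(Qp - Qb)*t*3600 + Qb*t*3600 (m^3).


V = 0.5*(352.7 - 37.6)*22*3600 + 37.6*22*3600 = 1.5456e+07 m^3


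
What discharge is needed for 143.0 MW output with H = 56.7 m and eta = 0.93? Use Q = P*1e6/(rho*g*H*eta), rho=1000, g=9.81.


Q = 143.0 * 1e6 / (1000 * 9.81 * 56.7 * 0.93) = 276.4401 m^3/s


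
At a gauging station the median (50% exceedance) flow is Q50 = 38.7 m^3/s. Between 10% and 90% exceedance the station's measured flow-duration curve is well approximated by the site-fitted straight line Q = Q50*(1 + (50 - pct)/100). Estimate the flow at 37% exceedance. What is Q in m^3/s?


Q = 38.7 * (1 + (50 - 37)/100) = 43.7310 m^3/s


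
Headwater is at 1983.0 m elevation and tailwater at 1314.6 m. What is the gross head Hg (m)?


Hg = 1983.0 - 1314.6 = 668.4000 m


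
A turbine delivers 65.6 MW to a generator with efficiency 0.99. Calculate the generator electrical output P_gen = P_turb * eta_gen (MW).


P_gen = 65.6 * 0.99 = 64.9440 MW


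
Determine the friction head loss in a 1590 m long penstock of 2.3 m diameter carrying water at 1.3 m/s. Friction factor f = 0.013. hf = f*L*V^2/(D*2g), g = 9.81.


hf = 0.013 * 1590 * 1.3^2 / (2.3 * 2 * 9.81) = 0.7741 m


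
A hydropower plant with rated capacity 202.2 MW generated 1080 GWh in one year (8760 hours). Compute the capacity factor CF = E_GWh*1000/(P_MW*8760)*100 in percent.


CF = 1080 * 1000 / (202.2 * 8760) * 100 = 60.9731 %


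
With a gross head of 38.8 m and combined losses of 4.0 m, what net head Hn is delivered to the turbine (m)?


Hn = 38.8 - 4.0 = 34.8000 m


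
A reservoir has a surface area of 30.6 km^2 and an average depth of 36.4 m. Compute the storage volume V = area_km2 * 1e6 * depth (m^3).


V = 30.6 * 1e6 * 36.4 = 1.1138e+09 m^3


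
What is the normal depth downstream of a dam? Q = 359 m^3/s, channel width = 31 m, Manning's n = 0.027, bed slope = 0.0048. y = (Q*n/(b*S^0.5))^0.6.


y = (359 * 0.027 / (31 * 0.0048^0.5))^0.6 = 2.4699 m


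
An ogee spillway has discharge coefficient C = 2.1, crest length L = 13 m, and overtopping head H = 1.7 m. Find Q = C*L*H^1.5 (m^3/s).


Q = 2.1 * 13 * 1.7^1.5 = 60.5112 m^3/s


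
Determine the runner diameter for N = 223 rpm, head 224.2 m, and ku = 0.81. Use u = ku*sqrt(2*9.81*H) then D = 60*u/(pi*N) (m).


u = 0.81 * sqrt(2*9.81*224.2) = 53.7220 m/s
D = 60 * 53.7220 / (pi * 223) = 4.6010 m


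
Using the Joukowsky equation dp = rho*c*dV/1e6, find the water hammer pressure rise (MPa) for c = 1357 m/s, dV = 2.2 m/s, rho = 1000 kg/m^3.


dp = 1000 * 1357 * 2.2 / 1e6 = 2.9854 MPa


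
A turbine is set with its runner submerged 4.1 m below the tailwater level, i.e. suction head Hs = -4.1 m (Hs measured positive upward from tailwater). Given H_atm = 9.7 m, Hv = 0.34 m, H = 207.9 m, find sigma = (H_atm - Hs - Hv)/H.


sigma = (9.7 - (-4.1) - 0.34) / 207.9 = 0.0647


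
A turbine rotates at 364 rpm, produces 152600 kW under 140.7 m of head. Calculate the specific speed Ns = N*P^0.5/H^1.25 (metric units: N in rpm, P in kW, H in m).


Ns = 364 * 152600^0.5 / 140.7^1.25 = 293.4344


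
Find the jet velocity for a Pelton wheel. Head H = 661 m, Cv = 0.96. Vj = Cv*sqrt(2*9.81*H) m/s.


Vj = 0.96 * sqrt(2*9.81*661) = 109.3255 m/s


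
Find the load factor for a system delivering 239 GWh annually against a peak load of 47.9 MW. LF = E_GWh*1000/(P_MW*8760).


LF = 239 * 1000 / (47.9 * 8760) = 0.5696


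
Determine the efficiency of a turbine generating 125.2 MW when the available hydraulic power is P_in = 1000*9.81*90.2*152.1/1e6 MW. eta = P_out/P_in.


P_in = 1000 * 9.81 * 90.2 * 152.1 / 1e6 = 134.5875 MW
eta = 125.2 / 134.5875 = 0.9302


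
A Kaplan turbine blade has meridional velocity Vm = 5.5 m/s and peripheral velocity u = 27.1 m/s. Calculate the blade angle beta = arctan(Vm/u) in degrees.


beta = arctan(5.5 / 27.1) = 11.4725 degrees


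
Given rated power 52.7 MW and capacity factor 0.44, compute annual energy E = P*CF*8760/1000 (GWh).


E = 52.7 * 0.44 * 8760 / 1000 = 203.1269 GWh


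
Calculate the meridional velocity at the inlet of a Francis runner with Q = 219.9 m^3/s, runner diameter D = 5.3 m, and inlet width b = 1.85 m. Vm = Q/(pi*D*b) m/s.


Vm = 219.9 / (pi * 5.3 * 1.85) = 7.1388 m/s


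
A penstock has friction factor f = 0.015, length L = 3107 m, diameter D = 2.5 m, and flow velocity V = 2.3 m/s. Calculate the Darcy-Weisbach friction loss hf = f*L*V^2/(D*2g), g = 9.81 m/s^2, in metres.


hf = 0.015 * 3107 * 2.3^2 / (2.5 * 2 * 9.81) = 5.0263 m


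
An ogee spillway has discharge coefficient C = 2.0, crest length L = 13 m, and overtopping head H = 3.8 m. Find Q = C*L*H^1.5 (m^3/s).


Q = 2.0 * 13 * 3.8^1.5 = 192.5967 m^3/s


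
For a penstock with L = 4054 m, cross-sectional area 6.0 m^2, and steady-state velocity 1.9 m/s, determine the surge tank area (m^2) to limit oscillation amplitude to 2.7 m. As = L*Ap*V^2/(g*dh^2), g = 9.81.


As = 4054 * 6.0 * 1.9^2 / (9.81 * 2.7^2) = 1227.8510 m^2


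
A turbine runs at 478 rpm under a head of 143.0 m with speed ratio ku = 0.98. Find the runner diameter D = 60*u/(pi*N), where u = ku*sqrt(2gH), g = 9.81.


u = 0.98 * sqrt(2*9.81*143.0) = 51.9091 m/s
D = 60 * 51.9091 / (pi * 478) = 2.0740 m


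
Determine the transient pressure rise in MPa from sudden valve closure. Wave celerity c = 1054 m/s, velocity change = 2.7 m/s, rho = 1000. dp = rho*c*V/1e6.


dp = 1000 * 1054 * 2.7 / 1e6 = 2.8458 MPa


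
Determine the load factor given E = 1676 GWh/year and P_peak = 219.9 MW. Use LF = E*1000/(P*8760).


LF = 1676 * 1000 / (219.9 * 8760) = 0.8701


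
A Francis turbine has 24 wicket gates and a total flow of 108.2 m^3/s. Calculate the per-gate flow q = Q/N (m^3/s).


q = 108.2 / 24 = 4.5083 m^3/s


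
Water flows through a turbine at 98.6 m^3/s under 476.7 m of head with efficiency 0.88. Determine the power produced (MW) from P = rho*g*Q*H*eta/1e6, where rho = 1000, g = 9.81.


P = 1000 * 9.81 * 98.6 * 476.7 * 0.88 / 1e6 = 405.7642 MW


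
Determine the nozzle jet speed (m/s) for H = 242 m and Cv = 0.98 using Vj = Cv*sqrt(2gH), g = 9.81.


Vj = 0.98 * sqrt(2*9.81*242) = 67.5279 m/s


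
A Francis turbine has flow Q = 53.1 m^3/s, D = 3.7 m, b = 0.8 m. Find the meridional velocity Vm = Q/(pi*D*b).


Vm = 53.1 / (pi * 3.7 * 0.8) = 5.7102 m/s


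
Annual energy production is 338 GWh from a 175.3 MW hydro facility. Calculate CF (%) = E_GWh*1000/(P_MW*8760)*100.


CF = 338 * 1000 / (175.3 * 8760) * 100 = 22.0105 %


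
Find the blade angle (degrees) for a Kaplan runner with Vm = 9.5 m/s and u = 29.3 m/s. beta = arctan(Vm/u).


beta = arctan(9.5 / 29.3) = 17.9644 degrees


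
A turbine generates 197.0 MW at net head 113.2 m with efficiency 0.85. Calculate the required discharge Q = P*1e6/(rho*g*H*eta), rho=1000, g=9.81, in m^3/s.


Q = 197.0 * 1e6 / (1000 * 9.81 * 113.2 * 0.85) = 208.7045 m^3/s


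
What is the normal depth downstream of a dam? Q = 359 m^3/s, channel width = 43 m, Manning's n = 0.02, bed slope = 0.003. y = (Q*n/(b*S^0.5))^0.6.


y = (359 * 0.02 / (43 * 0.003^0.5))^0.6 = 1.9519 m


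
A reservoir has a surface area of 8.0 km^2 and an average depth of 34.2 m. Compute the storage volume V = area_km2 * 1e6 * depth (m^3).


V = 8.0 * 1e6 * 34.2 = 2.7360e+08 m^3


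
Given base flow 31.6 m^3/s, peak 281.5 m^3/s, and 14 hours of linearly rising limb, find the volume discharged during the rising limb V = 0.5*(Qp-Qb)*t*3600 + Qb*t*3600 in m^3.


V = 0.5*(281.5 - 31.6)*14*3600 + 31.6*14*3600 = 7.8901e+06 m^3


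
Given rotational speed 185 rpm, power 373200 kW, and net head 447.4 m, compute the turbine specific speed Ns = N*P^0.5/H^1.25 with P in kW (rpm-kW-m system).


Ns = 185 * 373200^0.5 / 447.4^1.25 = 54.9253


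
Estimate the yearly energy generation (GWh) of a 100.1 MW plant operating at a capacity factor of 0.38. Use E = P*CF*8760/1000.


E = 100.1 * 0.38 * 8760 / 1000 = 333.2129 GWh


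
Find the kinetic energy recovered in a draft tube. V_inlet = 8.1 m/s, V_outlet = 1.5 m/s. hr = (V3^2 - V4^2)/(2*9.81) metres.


hr = (8.1^2 - 1.5^2) / (2*9.81) = 3.2294 m


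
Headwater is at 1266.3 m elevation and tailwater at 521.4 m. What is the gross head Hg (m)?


Hg = 1266.3 - 521.4 = 744.9000 m


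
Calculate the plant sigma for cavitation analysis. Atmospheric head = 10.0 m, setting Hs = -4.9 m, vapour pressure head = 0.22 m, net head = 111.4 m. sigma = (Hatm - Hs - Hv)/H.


sigma = (10.0 - (-4.9) - 0.22) / 111.4 = 0.1318


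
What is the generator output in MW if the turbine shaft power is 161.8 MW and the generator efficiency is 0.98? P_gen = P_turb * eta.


P_gen = 161.8 * 0.98 = 158.5640 MW


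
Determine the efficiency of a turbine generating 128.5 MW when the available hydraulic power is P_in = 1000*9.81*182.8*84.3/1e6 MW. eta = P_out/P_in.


P_in = 1000 * 9.81 * 182.8 * 84.3 / 1e6 = 151.1725 MW
eta = 128.5 / 151.1725 = 0.8500


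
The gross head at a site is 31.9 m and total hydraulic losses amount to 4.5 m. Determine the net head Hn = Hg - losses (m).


Hn = 31.9 - 4.5 = 27.4000 m


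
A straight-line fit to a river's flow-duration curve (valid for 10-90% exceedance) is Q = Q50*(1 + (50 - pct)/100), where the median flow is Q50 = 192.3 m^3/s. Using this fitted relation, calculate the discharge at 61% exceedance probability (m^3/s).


Q = 192.3 * (1 + (50 - 61)/100) = 171.1470 m^3/s


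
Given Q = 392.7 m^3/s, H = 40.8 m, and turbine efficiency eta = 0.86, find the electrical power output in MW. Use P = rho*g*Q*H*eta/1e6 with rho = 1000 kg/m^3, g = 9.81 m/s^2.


P = 1000 * 9.81 * 392.7 * 40.8 * 0.86 / 1e6 = 135.1726 MW


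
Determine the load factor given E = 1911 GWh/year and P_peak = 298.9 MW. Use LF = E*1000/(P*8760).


LF = 1911 * 1000 / (298.9 * 8760) = 0.7298


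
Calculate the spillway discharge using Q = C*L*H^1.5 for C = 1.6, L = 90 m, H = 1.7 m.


Q = 1.6 * 90 * 1.7^1.5 = 319.1801 m^3/s


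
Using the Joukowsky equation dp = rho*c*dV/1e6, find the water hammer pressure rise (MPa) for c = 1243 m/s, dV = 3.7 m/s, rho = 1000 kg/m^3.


dp = 1000 * 1243 * 3.7 / 1e6 = 4.5991 MPa


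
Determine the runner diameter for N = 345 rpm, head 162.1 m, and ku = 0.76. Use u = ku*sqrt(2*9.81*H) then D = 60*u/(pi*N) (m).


u = 0.76 * sqrt(2*9.81*162.1) = 42.8602 m/s
D = 60 * 42.8602 / (pi * 345) = 2.3727 m


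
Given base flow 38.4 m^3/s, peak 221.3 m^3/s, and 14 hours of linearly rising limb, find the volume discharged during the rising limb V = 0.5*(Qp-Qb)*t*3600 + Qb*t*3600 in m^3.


V = 0.5*(221.3 - 38.4)*14*3600 + 38.4*14*3600 = 6.5444e+06 m^3


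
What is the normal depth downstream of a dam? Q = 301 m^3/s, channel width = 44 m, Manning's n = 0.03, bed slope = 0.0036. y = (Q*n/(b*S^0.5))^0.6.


y = (301 * 0.03 / (44 * 0.0036^0.5))^0.6 = 2.0915 m


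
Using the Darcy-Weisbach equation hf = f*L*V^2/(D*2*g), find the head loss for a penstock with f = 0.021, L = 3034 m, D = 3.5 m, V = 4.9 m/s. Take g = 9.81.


hf = 0.021 * 3034 * 4.9^2 / (3.5 * 2 * 9.81) = 22.2772 m


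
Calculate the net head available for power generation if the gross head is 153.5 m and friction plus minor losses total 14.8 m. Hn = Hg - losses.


Hn = 153.5 - 14.8 = 138.7000 m


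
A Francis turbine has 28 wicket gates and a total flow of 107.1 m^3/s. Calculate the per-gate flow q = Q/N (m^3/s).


q = 107.1 / 28 = 3.8250 m^3/s


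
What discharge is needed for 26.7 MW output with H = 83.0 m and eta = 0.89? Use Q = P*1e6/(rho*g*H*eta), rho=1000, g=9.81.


Q = 26.7 * 1e6 / (1000 * 9.81 * 83.0 * 0.89) = 36.8446 m^3/s


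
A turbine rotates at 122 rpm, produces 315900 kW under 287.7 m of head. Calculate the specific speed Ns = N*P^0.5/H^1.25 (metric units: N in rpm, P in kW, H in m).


Ns = 122 * 315900^0.5 / 287.7^1.25 = 57.8708


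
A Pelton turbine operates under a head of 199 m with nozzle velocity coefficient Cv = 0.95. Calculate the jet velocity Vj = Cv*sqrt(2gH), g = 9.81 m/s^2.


Vj = 0.95 * sqrt(2*9.81*199) = 59.3608 m/s


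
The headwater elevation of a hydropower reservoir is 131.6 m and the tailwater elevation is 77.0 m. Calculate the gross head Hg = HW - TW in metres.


Hg = 131.6 - 77.0 = 54.6000 m


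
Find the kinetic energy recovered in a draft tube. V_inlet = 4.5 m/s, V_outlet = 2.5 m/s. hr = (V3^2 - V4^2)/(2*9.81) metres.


hr = (4.5^2 - 2.5^2) / (2*9.81) = 0.7136 m


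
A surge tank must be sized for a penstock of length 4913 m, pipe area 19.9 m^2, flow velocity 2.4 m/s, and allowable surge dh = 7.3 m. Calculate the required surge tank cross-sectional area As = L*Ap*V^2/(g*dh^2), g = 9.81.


As = 4913 * 19.9 * 2.4^2 / (9.81 * 7.3^2) = 1077.2279 m^2


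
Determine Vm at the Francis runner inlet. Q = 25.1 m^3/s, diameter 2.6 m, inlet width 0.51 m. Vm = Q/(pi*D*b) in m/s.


Vm = 25.1 / (pi * 2.6 * 0.51) = 6.0253 m/s


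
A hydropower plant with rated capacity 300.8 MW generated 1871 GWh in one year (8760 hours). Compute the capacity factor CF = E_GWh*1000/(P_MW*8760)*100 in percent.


CF = 1871 * 1000 / (300.8 * 8760) * 100 = 71.0055 %


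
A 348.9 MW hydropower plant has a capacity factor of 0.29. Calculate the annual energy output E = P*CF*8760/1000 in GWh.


E = 348.9 * 0.29 * 8760 / 1000 = 886.3456 GWh


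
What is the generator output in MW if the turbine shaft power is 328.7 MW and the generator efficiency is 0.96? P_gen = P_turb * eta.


P_gen = 328.7 * 0.96 = 315.5520 MW


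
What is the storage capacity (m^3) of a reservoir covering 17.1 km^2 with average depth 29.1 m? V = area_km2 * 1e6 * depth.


V = 17.1 * 1e6 * 29.1 = 4.9761e+08 m^3


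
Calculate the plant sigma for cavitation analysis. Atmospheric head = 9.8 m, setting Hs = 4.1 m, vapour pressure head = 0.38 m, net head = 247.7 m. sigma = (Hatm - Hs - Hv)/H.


sigma = (9.8 - 4.1 - 0.38) / 247.7 = 0.0215


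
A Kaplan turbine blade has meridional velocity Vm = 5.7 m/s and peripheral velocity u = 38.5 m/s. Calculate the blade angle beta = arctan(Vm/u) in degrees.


beta = arctan(5.7 / 38.5) = 8.4216 degrees


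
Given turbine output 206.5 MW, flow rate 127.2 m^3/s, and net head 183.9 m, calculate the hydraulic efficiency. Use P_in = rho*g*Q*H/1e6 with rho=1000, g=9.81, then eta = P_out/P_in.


P_in = 1000 * 9.81 * 127.2 * 183.9 / 1e6 = 229.4763 MW
eta = 206.5 / 229.4763 = 0.8999


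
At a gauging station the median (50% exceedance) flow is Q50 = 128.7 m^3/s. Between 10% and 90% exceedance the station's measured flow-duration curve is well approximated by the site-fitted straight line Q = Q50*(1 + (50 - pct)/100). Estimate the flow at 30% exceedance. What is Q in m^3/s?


Q = 128.7 * (1 + (50 - 30)/100) = 154.4400 m^3/s


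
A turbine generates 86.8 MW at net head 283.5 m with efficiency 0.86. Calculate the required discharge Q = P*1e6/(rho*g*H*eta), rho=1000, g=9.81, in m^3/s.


Q = 86.8 * 1e6 / (1000 * 9.81 * 283.5 * 0.86) = 36.2910 m^3/s


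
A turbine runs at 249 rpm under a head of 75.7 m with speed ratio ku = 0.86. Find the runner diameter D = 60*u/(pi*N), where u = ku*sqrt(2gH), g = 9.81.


u = 0.86 * sqrt(2*9.81*75.7) = 33.1433 m/s
D = 60 * 33.1433 / (pi * 249) = 2.5421 m


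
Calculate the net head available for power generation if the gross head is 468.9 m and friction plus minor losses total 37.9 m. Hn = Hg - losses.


Hn = 468.9 - 37.9 = 431.0000 m


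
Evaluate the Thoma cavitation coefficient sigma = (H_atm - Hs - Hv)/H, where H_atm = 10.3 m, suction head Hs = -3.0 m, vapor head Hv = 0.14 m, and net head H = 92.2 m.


sigma = (10.3 - (-3.0) - 0.14) / 92.2 = 0.1427


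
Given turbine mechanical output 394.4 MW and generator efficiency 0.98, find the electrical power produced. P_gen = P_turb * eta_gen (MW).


P_gen = 394.4 * 0.98 = 386.5120 MW


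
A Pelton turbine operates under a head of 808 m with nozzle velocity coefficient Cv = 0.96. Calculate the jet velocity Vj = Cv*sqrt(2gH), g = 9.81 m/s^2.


Vj = 0.96 * sqrt(2*9.81*808) = 120.8722 m/s


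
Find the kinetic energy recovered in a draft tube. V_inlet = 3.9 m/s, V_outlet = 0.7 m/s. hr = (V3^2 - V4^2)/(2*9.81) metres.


hr = (3.9^2 - 0.7^2) / (2*9.81) = 0.7503 m


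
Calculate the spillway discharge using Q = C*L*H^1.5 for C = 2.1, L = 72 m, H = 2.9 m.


Q = 2.1 * 72 * 2.9^1.5 = 746.7045 m^3/s


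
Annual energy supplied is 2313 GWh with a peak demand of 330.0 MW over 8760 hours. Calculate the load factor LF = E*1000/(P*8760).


LF = 2313 * 1000 / (330.0 * 8760) = 0.8001


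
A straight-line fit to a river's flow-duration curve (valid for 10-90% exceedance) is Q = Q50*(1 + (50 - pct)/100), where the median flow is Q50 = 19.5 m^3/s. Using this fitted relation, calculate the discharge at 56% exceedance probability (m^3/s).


Q = 19.5 * (1 + (50 - 56)/100) = 18.3300 m^3/s


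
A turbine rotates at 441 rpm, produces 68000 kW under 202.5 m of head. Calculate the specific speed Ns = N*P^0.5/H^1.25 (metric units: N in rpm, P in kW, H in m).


Ns = 441 * 68000^0.5 / 202.5^1.25 = 150.5434


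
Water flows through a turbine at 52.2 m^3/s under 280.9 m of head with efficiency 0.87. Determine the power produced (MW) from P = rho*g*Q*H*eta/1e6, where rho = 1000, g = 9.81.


P = 1000 * 9.81 * 52.2 * 280.9 * 0.87 / 1e6 = 125.1441 MW


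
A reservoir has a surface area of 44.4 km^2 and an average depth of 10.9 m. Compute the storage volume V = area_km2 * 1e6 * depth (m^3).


V = 44.4 * 1e6 * 10.9 = 4.8396e+08 m^3


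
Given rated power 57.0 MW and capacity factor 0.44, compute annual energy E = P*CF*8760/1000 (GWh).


E = 57.0 * 0.44 * 8760 / 1000 = 219.7008 GWh


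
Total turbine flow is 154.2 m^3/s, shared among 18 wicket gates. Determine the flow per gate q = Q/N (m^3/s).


q = 154.2 / 18 = 8.5667 m^3/s


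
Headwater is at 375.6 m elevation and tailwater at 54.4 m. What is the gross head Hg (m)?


Hg = 375.6 - 54.4 = 321.2000 m


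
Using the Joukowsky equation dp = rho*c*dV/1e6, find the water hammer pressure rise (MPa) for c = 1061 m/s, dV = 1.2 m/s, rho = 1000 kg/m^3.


dp = 1000 * 1061 * 1.2 / 1e6 = 1.2732 MPa


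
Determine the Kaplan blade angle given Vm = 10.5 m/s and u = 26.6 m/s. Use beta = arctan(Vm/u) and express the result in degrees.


beta = arctan(10.5 / 26.6) = 21.5410 degrees


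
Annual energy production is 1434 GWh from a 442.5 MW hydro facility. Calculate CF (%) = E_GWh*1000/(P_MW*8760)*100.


CF = 1434 * 1000 / (442.5 * 8760) * 100 = 36.9940 %


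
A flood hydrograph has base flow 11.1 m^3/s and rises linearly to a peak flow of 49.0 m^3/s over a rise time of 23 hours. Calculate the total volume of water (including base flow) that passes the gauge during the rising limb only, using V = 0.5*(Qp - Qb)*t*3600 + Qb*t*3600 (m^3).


V = 0.5*(49.0 - 11.1)*23*3600 + 11.1*23*3600 = 2.4881e+06 m^3


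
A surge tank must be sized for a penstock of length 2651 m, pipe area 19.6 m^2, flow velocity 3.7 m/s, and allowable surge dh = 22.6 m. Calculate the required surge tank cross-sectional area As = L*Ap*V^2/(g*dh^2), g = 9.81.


As = 2651 * 19.6 * 3.7^2 / (9.81 * 22.6^2) = 141.9657 m^2


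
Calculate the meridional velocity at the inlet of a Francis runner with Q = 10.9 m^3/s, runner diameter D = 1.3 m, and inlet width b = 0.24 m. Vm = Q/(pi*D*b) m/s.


Vm = 10.9 / (pi * 1.3 * 0.24) = 11.1204 m/s


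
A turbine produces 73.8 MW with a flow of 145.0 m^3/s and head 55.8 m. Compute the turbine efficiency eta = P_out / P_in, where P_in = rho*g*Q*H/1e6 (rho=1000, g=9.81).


P_in = 1000 * 9.81 * 145.0 * 55.8 / 1e6 = 79.3727 MW
eta = 73.8 / 79.3727 = 0.9298


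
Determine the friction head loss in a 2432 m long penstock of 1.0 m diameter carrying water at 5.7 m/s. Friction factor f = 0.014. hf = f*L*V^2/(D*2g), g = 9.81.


hf = 0.014 * 2432 * 5.7^2 / (1.0 * 2 * 9.81) = 56.3822 m


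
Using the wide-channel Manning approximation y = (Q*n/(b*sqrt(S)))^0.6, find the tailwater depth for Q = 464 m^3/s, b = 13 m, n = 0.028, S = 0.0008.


y = (464 * 0.028 / (13 * 0.0008^0.5))^0.6 = 8.4901 m


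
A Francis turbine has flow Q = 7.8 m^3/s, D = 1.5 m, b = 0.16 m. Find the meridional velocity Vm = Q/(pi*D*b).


Vm = 7.8 / (pi * 1.5 * 0.16) = 10.3451 m/s


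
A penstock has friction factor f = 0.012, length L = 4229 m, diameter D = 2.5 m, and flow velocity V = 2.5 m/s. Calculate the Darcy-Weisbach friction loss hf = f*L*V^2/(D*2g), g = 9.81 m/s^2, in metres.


hf = 0.012 * 4229 * 2.5^2 / (2.5 * 2 * 9.81) = 6.4664 m


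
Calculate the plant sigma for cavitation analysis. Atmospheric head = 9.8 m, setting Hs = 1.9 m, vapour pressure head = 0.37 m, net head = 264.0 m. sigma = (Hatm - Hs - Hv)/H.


sigma = (9.8 - 1.9 - 0.37) / 264.0 = 0.0285


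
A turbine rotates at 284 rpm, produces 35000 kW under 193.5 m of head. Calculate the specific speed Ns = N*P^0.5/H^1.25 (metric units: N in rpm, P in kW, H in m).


Ns = 284 * 35000^0.5 / 193.5^1.25 = 73.6209


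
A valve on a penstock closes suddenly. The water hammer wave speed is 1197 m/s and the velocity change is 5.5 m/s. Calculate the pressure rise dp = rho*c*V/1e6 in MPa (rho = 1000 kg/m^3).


dp = 1000 * 1197 * 5.5 / 1e6 = 6.5835 MPa


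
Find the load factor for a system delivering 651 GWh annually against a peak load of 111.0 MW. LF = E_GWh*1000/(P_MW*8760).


LF = 651 * 1000 / (111.0 * 8760) = 0.6695


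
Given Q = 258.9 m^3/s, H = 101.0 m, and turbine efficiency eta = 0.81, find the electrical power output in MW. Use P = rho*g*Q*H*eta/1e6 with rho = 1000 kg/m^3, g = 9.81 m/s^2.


P = 1000 * 9.81 * 258.9 * 101.0 * 0.81 / 1e6 = 207.7818 MW


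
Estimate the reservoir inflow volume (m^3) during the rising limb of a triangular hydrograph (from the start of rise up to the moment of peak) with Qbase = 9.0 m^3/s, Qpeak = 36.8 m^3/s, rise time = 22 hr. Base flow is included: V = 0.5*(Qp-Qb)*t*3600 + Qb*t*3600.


V = 0.5*(36.8 - 9.0)*22*3600 + 9.0*22*3600 = 1.8137e+06 m^3


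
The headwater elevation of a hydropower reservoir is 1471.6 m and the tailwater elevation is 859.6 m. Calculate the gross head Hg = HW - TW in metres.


Hg = 1471.6 - 859.6 = 612.0000 m


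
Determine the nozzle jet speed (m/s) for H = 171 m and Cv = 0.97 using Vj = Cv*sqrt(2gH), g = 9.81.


Vj = 0.97 * sqrt(2*9.81*171) = 56.1849 m/s


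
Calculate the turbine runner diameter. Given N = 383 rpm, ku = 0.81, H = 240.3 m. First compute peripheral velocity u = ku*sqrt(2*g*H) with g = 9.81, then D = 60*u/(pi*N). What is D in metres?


u = 0.81 * sqrt(2*9.81*240.3) = 55.6175 m/s
D = 60 * 55.6175 / (pi * 383) = 2.7734 m


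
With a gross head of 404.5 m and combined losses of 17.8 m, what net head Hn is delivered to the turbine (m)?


Hn = 404.5 - 17.8 = 386.7000 m


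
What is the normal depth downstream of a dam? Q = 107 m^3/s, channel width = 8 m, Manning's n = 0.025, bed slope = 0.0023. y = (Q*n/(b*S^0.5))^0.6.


y = (107 * 0.025 / (8 * 0.0023^0.5))^0.6 = 3.2064 m


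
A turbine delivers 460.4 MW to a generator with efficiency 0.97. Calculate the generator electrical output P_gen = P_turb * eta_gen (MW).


P_gen = 460.4 * 0.97 = 446.5880 MW


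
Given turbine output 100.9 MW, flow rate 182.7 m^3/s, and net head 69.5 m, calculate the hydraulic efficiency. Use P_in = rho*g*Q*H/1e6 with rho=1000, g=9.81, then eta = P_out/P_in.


P_in = 1000 * 9.81 * 182.7 * 69.5 / 1e6 = 124.5639 MW
eta = 100.9 / 124.5639 = 0.8100


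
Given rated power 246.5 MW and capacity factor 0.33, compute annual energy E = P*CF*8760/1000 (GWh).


E = 246.5 * 0.33 * 8760 / 1000 = 712.5822 GWh


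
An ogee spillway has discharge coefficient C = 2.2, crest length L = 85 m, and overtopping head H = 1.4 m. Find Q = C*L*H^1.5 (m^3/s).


Q = 2.2 * 85 * 1.4^1.5 = 309.7659 m^3/s


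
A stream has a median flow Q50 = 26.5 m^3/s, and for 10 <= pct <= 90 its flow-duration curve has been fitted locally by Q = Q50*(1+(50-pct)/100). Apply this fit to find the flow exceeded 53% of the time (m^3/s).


Q = 26.5 * (1 + (50 - 53)/100) = 25.7050 m^3/s


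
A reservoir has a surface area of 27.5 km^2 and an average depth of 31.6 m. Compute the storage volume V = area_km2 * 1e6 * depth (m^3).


V = 27.5 * 1e6 * 31.6 = 8.6900e+08 m^3


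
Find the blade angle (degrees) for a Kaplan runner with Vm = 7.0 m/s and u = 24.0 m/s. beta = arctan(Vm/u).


beta = arctan(7.0 / 24.0) = 16.2602 degrees


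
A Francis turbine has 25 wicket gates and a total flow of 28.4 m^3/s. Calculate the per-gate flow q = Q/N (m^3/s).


q = 28.4 / 25 = 1.1360 m^3/s


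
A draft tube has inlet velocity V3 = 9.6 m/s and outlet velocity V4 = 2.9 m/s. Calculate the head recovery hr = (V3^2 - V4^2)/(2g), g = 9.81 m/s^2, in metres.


hr = (9.6^2 - 2.9^2) / (2*9.81) = 4.2686 m


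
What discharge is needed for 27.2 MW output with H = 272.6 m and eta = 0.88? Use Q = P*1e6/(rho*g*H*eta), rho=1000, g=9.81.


Q = 27.2 * 1e6 / (1000 * 9.81 * 272.6 * 0.88) = 11.5582 m^3/s


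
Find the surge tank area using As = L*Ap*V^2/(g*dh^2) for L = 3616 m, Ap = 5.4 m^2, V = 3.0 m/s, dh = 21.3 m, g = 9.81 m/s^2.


As = 3616 * 5.4 * 3.0^2 / (9.81 * 21.3^2) = 39.4854 m^2


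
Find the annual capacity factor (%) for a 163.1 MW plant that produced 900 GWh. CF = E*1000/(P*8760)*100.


CF = 900 * 1000 / (163.1 * 8760) * 100 = 62.9919 %


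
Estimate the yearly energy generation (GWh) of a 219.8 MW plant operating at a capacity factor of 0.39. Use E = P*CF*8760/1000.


E = 219.8 * 0.39 * 8760 / 1000 = 750.9247 GWh


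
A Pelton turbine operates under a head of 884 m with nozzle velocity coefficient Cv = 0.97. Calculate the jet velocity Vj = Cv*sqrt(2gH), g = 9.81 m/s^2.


Vj = 0.97 * sqrt(2*9.81*884) = 127.7460 m/s


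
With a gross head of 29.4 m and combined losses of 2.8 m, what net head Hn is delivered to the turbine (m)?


Hn = 29.4 - 2.8 = 26.6000 m


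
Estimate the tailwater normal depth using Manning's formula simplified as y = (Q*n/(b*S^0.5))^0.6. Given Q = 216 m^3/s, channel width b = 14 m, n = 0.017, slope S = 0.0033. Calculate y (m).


y = (216 * 0.017 / (14 * 0.0033^0.5))^0.6 = 2.4872 m


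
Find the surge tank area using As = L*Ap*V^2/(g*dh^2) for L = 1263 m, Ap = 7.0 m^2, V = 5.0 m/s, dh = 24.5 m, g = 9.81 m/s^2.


As = 1263 * 7.0 * 5.0^2 / (9.81 * 24.5^2) = 37.5353 m^2


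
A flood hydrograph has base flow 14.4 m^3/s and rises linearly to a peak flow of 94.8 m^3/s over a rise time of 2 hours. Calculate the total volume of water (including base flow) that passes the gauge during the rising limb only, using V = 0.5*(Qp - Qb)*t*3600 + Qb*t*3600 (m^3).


V = 0.5*(94.8 - 14.4)*2*3600 + 14.4*2*3600 = 393120.0000 m^3


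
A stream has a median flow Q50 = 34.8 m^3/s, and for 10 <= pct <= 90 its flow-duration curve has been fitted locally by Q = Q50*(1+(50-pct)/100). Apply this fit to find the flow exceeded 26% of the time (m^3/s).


Q = 34.8 * (1 + (50 - 26)/100) = 43.1520 m^3/s


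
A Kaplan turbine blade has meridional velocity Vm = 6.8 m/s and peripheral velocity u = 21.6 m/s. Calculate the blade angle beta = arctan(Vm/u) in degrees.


beta = arctan(6.8 / 21.6) = 17.4748 degrees


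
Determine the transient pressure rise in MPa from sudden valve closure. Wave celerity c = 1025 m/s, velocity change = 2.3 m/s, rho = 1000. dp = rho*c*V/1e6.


dp = 1000 * 1025 * 2.3 / 1e6 = 2.3575 MPa


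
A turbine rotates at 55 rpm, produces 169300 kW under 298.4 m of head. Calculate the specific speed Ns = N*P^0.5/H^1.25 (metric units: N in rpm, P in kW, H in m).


Ns = 55 * 169300^0.5 / 298.4^1.25 = 18.2470


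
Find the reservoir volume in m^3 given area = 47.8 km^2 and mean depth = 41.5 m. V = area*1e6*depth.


V = 47.8 * 1e6 * 41.5 = 1.9837e+09 m^3


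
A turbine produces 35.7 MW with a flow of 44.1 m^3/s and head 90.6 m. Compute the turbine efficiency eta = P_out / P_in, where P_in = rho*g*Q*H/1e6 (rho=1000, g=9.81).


P_in = 1000 * 9.81 * 44.1 * 90.6 / 1e6 = 39.1955 MW
eta = 35.7 / 39.1955 = 0.9108


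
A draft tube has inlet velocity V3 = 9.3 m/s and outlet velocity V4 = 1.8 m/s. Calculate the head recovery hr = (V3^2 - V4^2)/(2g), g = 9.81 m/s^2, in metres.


hr = (9.3^2 - 1.8^2) / (2*9.81) = 4.2431 m


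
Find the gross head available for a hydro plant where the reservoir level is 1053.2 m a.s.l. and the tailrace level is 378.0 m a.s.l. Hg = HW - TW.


Hg = 1053.2 - 378.0 = 675.2000 m


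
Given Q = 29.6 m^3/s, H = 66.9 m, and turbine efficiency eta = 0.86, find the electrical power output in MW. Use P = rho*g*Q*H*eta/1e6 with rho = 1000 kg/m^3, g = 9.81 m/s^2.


P = 1000 * 9.81 * 29.6 * 66.9 * 0.86 / 1e6 = 16.7065 MW


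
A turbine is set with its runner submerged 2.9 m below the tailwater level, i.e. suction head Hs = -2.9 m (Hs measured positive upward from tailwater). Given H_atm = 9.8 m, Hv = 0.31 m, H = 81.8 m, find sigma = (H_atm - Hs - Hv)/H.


sigma = (9.8 - (-2.9) - 0.31) / 81.8 = 0.1515


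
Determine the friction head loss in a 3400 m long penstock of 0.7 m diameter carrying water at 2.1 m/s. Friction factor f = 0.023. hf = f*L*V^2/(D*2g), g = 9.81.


hf = 0.023 * 3400 * 2.1^2 / (0.7 * 2 * 9.81) = 25.1101 m


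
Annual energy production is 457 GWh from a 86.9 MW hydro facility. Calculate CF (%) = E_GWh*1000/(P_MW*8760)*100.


CF = 457 * 1000 / (86.9 * 8760) * 100 = 60.0333 %


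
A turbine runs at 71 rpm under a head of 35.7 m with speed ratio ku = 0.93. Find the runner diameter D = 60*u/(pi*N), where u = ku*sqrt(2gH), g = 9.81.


u = 0.93 * sqrt(2*9.81*35.7) = 24.6131 m/s
D = 60 * 24.6131 / (pi * 71) = 6.6208 m


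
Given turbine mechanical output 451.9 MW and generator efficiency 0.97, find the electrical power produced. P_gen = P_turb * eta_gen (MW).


P_gen = 451.9 * 0.97 = 438.3430 MW


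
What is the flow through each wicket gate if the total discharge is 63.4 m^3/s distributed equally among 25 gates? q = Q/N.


q = 63.4 / 25 = 2.5360 m^3/s


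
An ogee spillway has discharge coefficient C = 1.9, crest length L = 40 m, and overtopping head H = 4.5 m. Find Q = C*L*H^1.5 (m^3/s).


Q = 1.9 * 40 * 4.5^1.5 = 725.4916 m^3/s


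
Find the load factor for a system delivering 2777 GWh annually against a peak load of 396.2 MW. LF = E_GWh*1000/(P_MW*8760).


LF = 2777 * 1000 / (396.2 * 8760) = 0.8001


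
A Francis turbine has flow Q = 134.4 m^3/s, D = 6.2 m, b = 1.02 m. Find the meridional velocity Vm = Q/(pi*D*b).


Vm = 134.4 / (pi * 6.2 * 1.02) = 6.7648 m/s


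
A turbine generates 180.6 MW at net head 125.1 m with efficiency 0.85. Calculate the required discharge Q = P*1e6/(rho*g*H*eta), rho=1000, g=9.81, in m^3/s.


Q = 180.6 * 1e6 / (1000 * 9.81 * 125.1 * 0.85) = 173.1301 m^3/s


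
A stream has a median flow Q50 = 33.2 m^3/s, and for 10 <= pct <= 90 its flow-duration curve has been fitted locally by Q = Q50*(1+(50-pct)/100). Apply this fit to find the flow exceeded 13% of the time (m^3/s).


Q = 33.2 * (1 + (50 - 13)/100) = 45.4840 m^3/s


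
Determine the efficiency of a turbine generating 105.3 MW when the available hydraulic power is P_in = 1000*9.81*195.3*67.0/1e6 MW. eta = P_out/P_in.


P_in = 1000 * 9.81 * 195.3 * 67.0 / 1e6 = 128.3648 MW
eta = 105.3 / 128.3648 = 0.8203


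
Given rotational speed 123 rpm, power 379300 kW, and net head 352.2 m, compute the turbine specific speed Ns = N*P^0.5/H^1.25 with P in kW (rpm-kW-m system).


Ns = 123 * 379300^0.5 / 352.2^1.25 = 49.6489


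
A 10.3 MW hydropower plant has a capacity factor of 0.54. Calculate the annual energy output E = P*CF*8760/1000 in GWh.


E = 10.3 * 0.54 * 8760 / 1000 = 48.7231 GWh


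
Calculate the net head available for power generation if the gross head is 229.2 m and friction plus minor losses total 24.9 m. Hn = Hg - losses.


Hn = 229.2 - 24.9 = 204.3000 m


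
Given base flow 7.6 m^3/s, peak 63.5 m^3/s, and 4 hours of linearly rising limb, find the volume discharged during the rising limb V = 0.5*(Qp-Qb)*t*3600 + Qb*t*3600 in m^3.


V = 0.5*(63.5 - 7.6)*4*3600 + 7.6*4*3600 = 511920.0000 m^3


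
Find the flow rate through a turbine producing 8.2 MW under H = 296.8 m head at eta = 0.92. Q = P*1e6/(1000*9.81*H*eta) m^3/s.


Q = 8.2 * 1e6 / (1000 * 9.81 * 296.8 * 0.92) = 3.0612 m^3/s


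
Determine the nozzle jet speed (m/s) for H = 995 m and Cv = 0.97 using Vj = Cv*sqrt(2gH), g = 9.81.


Vj = 0.97 * sqrt(2*9.81*995) = 135.5292 m/s


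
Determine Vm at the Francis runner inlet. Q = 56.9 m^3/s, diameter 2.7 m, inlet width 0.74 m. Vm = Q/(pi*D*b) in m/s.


Vm = 56.9 / (pi * 2.7 * 0.74) = 9.0650 m/s


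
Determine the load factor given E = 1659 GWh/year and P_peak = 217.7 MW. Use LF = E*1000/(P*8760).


LF = 1659 * 1000 / (217.7 * 8760) = 0.8699


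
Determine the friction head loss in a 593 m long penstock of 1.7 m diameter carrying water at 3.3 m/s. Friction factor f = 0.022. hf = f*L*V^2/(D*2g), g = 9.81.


hf = 0.022 * 593 * 3.3^2 / (1.7 * 2 * 9.81) = 4.2595 m


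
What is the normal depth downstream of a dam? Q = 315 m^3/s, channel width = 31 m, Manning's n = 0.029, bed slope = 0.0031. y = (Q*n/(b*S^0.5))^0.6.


y = (315 * 0.029 / (31 * 0.0031^0.5))^0.6 = 2.7177 m


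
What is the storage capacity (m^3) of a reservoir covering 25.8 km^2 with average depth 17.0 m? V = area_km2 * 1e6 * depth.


V = 25.8 * 1e6 * 17.0 = 4.3860e+08 m^3


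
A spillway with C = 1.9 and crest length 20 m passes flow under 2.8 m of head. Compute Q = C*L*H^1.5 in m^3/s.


Q = 1.9 * 20 * 2.8^1.5 = 178.0413 m^3/s


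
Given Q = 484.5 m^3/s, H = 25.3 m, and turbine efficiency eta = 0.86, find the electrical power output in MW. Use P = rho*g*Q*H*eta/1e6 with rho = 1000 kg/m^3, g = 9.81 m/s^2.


P = 1000 * 9.81 * 484.5 * 25.3 * 0.86 / 1e6 = 103.4146 MW


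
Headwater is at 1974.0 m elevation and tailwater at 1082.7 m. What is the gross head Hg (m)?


Hg = 1974.0 - 1082.7 = 891.3000 m


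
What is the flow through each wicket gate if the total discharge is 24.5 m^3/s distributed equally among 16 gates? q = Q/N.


q = 24.5 / 16 = 1.5312 m^3/s


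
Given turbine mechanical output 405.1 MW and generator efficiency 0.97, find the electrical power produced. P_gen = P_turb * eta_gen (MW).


P_gen = 405.1 * 0.97 = 392.9470 MW


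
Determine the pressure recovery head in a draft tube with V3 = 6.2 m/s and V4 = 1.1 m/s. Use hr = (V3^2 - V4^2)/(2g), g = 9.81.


hr = (6.2^2 - 1.1^2) / (2*9.81) = 1.8976 m


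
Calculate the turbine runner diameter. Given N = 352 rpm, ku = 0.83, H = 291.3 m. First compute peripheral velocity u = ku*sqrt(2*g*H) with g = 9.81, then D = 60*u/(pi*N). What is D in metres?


u = 0.83 * sqrt(2*9.81*291.3) = 62.7477 m/s
D = 60 * 62.7477 / (pi * 352) = 3.4045 m


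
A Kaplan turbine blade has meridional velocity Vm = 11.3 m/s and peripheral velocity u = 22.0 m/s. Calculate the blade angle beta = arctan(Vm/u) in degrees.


beta = arctan(11.3 / 22.0) = 27.1867 degrees


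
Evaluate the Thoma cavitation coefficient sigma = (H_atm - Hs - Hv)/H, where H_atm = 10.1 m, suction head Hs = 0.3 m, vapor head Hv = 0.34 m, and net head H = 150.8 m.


sigma = (10.1 - 0.3 - 0.34) / 150.8 = 0.0627


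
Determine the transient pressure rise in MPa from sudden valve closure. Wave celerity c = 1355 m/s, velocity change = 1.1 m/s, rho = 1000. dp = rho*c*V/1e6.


dp = 1000 * 1355 * 1.1 / 1e6 = 1.4905 MPa


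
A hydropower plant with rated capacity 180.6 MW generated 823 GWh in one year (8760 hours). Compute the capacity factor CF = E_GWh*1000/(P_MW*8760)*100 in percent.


CF = 823 * 1000 / (180.6 * 8760) * 100 = 52.0209 %


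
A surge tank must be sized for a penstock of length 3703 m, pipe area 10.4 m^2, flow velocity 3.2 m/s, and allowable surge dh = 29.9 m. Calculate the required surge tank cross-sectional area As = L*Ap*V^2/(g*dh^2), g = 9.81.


As = 3703 * 10.4 * 3.2^2 / (9.81 * 29.9^2) = 44.9651 m^2


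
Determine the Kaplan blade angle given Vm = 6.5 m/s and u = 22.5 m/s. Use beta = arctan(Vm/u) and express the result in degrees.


beta = arctan(6.5 / 22.5) = 16.1134 degrees


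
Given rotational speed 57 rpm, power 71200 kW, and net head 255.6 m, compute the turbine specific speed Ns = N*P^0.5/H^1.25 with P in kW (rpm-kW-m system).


Ns = 57 * 71200^0.5 / 255.6^1.25 = 14.8821


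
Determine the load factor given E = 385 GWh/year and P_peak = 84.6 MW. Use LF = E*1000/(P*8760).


LF = 385 * 1000 / (84.6 * 8760) = 0.5195


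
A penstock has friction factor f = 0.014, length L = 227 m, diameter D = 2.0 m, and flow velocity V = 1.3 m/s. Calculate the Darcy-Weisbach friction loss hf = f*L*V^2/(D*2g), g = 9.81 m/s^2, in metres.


hf = 0.014 * 227 * 1.3^2 / (2.0 * 2 * 9.81) = 0.1369 m


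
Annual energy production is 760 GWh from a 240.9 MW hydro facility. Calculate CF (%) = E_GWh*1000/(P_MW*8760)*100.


CF = 760 * 1000 / (240.9 * 8760) * 100 = 36.0141 %


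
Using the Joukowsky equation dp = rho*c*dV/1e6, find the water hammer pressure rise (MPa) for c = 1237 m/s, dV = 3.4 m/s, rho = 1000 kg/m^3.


dp = 1000 * 1237 * 3.4 / 1e6 = 4.2058 MPa


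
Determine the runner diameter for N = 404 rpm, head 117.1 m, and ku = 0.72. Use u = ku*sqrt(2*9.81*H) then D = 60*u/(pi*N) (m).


u = 0.72 * sqrt(2*9.81*117.1) = 34.5112 m/s
D = 60 * 34.5112 / (pi * 404) = 1.6315 m


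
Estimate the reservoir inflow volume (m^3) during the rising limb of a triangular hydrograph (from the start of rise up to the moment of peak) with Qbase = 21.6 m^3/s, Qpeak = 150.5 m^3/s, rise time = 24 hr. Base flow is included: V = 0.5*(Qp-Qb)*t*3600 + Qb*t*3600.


V = 0.5*(150.5 - 21.6)*24*3600 + 21.6*24*3600 = 7.4347e+06 m^3


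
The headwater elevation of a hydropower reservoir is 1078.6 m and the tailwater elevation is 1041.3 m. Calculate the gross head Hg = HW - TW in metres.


Hg = 1078.6 - 1041.3 = 37.3000 m
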